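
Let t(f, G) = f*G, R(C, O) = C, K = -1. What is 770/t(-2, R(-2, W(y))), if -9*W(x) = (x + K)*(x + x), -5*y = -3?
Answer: 385/2 ≈ 192.50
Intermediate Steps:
y = ⅗ (y = -⅕*(-3) = ⅗ ≈ 0.60000)
W(x) = -2*x*(-1 + x)/9 (W(x) = -(x - 1)*(x + x)/9 = -(-1 + x)*2*x/9 = -2*x*(-1 + x)/9)
t(f, G) = G*f
770/t(-2, R(-2, W(y))) = 770/((-2*(-2))) = 770/4 = 770*(¼) = 385/2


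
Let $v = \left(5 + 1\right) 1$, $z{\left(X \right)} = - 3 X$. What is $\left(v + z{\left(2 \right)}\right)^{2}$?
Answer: $0$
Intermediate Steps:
$v = 6$ ($v = 6 \cdot 1 = 6$)
$\left(v + z{\left(2 \right)}\right)^{2} = \left(6 - 6\right)^{2} = 0^{2} = 0$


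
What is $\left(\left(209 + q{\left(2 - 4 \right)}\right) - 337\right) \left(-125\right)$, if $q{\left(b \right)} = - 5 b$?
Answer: $14750$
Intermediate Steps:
$\left(\left(209 + q{\left(2 - 4 \right)}\right) - 337\right) \left(-125\right) = \left(\left(209 - 5 \left(2 - 4\right)\right) - 337\right) \left(-125\right) = \left(\left(209 - -10\right) - 337\right) \left(-125\right) = \left(\left(209 + 10\right) - 337\right) \left(-125\right) = \left(219 - 337\right) \left(-125\right) = \left(-118\right) \left(-125\right) = 14750$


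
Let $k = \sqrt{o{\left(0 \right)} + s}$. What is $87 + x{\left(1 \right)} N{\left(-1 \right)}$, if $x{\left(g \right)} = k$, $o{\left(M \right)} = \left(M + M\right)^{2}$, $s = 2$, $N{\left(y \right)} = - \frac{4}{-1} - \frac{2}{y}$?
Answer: $87 + 6 \sqrt{2} \approx 95.485$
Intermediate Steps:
$N{\left(y \right)} = 4 - \frac{2}{y}$ ($N{\left(y \right)} = \left(-4\right) \left(-1\right) - \frac{2}{y} = 4 - \frac{2}{y}$)
$o{\left(M \right)} = 4 M^{2}$ ($o{\left(M \right)} = \left(2 M\right)^{2} = 4 M^{2}$)
$k = \sqrt{2}$ ($k = \sqrt{4 \cdot 0^{2} + 2} = \sqrt{4 \cdot 0 + 2} = \sqrt{0 + 2} = \sqrt{2} \approx 1.4142$)
$x{\left(g \right)} = \sqrt{2}$
$87 + x{\left(1 \right)} N{\left(-1 \right)} = 87 + \sqrt{2} \left(4 - \frac{2}{-1}\right) = 87 + \sqrt{2} \left(4 - -2\right) = 87 + \sqrt{2} \left(4 + 2\right) = 87 + \sqrt{2} \cdot 6 = 87 + 6 \sqrt{2}$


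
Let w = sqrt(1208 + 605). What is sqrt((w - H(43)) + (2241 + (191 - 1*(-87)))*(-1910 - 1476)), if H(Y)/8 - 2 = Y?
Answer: sqrt(-8529694 + 7*sqrt(37)) ≈ 2920.6*I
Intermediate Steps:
H(Y) = 16 + 8*Y
w = 7*sqrt(37) (w = sqrt(1813) = 7*sqrt(37) ≈ 42.579)
sqrt((w - H(43)) + (2241 + (191 - 1*(-87)))*(-1910 - 1476)) = sqrt((7*sqrt(37) - (16 + 8*43)) + (2241 + (191 - 1*(-87)))*(-1910 - 1476)) = sqrt((7*sqrt(37) - (16 + 344)) + (2241 + (191 + 87))*(-3386)) = sqrt((7*sqrt(37) - 1*360) + (2241 + 278)*(-3386)) = sqrt((7*sqrt(37) - 360) + 2519*(-3386)) = sqrt((-360 + 7*sqrt(37)) - 8529334) = sqrt(-8529694 + 7*sqrt(37))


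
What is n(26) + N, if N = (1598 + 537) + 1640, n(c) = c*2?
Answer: 3827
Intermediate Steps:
n(c) = 2*c
N = 3775 (N = 2135 + 1640 = 3775)
n(26) + N = 2*26 + 3775 = 52 + 3775 = 3827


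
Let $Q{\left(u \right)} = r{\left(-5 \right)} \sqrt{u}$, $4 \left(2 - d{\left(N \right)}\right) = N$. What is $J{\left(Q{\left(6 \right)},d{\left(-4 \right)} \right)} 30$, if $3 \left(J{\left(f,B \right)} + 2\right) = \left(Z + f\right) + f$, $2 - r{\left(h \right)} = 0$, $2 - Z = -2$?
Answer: $-20 + 40 \sqrt{6} \approx 77.98$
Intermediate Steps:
$Z = 4$ ($Z = 2 - -2 = 2 + 2 = 4$)
$r{\left(h \right)} = 2$ ($r{\left(h \right)} = 2 - 0 = 2 + 0 = 2$)
$d{\left(N \right)} = 2 - \frac{N}{4}$
$Q{\left(u \right)} = 2 \sqrt{u}$
$J{\left(f,B \right)} = - \frac{2}{3} + \frac{2 f}{3}$ ($J{\left(f,B \right)} = -2 + \frac{\left(4 + f\right) + f}{3} = -2 + \frac{4 + 2 f}{3} = -2 + \left(\frac{4}{3} + \frac{2 f}{3}\right) = - \frac{2}{3} + \frac{2 f}{3}$)
$J{\left(Q{\left(6 \right)},d{\left(-4 \right)} \right)} 30 = \left(- \frac{2}{3} + \frac{2 \cdot 2 \sqrt{6}}{3}\right) 30 = \left(- \frac{2}{3} + \frac{4 \sqrt{6}}{3}\right) 30 = -20 + 40 \sqrt{6}$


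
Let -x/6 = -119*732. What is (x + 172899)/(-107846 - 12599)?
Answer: -695547/120445 ≈ -5.7748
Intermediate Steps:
x = 522648 (x = -(-714)*732 = -6*(-87108) = 522648)
(x + 172899)/(-107846 - 12599) = (522648 + 172899)/(-107846 - 12599) = 695547/(-120445) = 695547*(-1/120445) = -695547/120445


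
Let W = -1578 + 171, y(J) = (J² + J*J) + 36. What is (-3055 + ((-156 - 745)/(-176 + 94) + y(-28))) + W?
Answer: -233455/82 ≈ -2847.0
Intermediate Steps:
y(J) = 36 + 2*J² (y(J) = (J² + J²) + 36 = 2*J² + 36 = 36 + 2*J²)
W = -1407
(-3055 + ((-156 - 745)/(-176 + 94) + y(-28))) + W = (-3055 + ((-156 - 745)/(-176 + 94) + (36 + 2*(-28)²))) - 1407 = (-3055 + (-901/(-82) + (36 + 2*784))) - 1407 = (-3055 + (-901*(-1/82) + (36 + 1568))) - 1407 = (-3055 + (901/82 + 1604)) - 1407 = (-3055 + 132429/82) - 1407 = -118081/82 - 1407 = -233455/82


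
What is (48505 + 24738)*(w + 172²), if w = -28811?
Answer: 56616839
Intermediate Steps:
(48505 + 24738)*(w + 172²) = (48505 + 24738)*(-28811 + 172²) = 73243*(-28811 + 29584) = 73243*773 = 56616839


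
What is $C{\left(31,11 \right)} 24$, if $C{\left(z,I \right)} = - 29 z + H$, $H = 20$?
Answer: $-21096$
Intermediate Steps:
$C{\left(z,I \right)} = 20 - 29 z$ ($C{\left(z,I \right)} = - 29 z + 20 = 20 - 29 z$)
$C{\left(31,11 \right)} 24 = \left(20 - 899\right) 24 = \left(-879\right) 24 = -21096$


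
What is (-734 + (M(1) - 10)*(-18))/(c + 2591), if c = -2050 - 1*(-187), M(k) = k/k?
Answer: -11/14 ≈ -0.78571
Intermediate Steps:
M(k) = 1
c = -1863 (c = -2050 + 187 = -1863)
(-734 + (M(1) - 10)*(-18))/(c + 2591) = (-734 + (1 - 10)*(-18))/(-1863 + 2591) = (-734 - 9*(-18))/728 = (-734 + 162)*(1/728) = -572*1/728 = -11/14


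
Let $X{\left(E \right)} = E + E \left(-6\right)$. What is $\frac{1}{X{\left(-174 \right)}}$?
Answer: $\frac{1}{870} \approx 0.0011494$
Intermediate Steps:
$X{\left(E \right)} = - 5 E$ ($X{\left(E \right)} = E - 6 E = - 5 E$)
$\frac{1}{X{\left(-174 \right)}} = \frac{1}{\left(-5\right) \left(-174\right)} = \frac{1}{870}$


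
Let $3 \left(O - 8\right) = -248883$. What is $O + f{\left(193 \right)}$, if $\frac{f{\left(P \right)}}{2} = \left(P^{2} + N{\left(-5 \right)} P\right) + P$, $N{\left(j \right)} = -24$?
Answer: $-17333$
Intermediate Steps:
$O = -82953$ ($O = 8 + \frac{1}{3} \left(-248883\right) = 8 - 82961 = -82953$)
$f{\left(P \right)} = - 46 P + 2 P^{2}$ ($f{\left(P \right)} = 2 \left(\left(P^{2} - 24 P\right) + P\right) = 2 \left(P^{2} - 23 P\right) = - 46 P + 2 P^{2}$)
$O + f{\left(193 \right)} = -82953 + 2 \cdot 193 \left(-23 + 193\right) = -82953 + 2 \cdot 193 \cdot 170 = -82953 + 65620 = -17333$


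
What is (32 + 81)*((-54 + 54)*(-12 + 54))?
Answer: 0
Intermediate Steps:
(32 + 81)*((-54 + 54)*(-12 + 54)) = 113*(0*42) = 113*0 = 0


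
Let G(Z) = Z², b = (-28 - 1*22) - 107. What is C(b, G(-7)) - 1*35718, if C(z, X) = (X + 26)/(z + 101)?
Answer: -2000283/56 ≈ -35719.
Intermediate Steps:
b = -157 (b = (-28 - 22) - 107 = -50 - 107 = -157)
C(z, X) = (26 + X)/(101 + z)
C(b, G(-7)) - 1*35718 = (26 + (-7)²)/(101 - 157) - 1*35718 = (26 + 49)/(-56) - 35718 = -1/56*75 - 35718 = -75/56 - 35718 = -2000283/56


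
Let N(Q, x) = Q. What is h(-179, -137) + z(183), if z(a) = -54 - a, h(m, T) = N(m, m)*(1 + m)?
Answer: 31625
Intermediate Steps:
h(m, T) = m*(1 + m)
h(-179, -137) + z(183) = -179*(1 - 179) + (-54 - 1*183) = -179*(-178) + (-54 - 183) = 31862 - 237 = 31625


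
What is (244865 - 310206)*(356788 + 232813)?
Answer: -38525118941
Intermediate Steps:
(244865 - 310206)*(356788 + 232813) = -65341*589601 = -38525118941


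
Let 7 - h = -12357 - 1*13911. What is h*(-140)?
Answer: -3678500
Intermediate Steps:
h = 26275 (h = 7 - (-12357 - 1*13911) = 7 - (-12357 - 13911) = 7 - 1*(-26268) = 7 + 26268 = 26275)
h*(-140) = 26275*(-140) = -3678500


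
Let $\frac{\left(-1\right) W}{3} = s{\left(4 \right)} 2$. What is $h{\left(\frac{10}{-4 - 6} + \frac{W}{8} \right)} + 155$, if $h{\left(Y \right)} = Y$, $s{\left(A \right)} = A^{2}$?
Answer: $142$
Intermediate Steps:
$W = -96$ ($W = - 3 \cdot 4^{2} \cdot 2 = - 3 \cdot 16 \cdot 2 = \left(-3\right) 32 = -96$)
$h{\left(\frac{10}{-4 - 6} + \frac{W}{8} \right)} + 155 = \left(\frac{10}{-4 - 6} - \frac{96}{8}\right) + 155 = \left(\frac{10}{-4 - 6} - 12\right) + 155 = \left(\frac{10}{-10} - 12\right) + 155 = \left(10 \left(- \frac{1}{10}\right) - 12\right) + 155 = \left(-1 - 12\right) + 155 = -13 + 155 = 142$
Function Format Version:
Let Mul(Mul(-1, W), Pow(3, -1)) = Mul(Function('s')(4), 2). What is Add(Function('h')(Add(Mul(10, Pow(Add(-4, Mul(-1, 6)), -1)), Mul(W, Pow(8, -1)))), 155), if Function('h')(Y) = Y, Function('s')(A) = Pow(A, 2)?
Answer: 142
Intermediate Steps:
W = -96 (W = Mul(-3, Mul(Pow(4, 2), 2)) = Mul(-3, Mul(16, 2)) = Mul(-3, 32) = -96)
Add(Function('h')(Add(Mul(10, Pow(Add(-4, Mul(-1, 6)), -1)), Mul(W, Pow(8, -1)))), 155) = Add(Add(Mul(10, Pow(Add(-4, Mul(-1, 6)), -1)), Mul(-96, Pow(8, -1))), 155) = Add(Add(Mul(10, Pow(Add(-4, -6), -1)), Mul(-96, Rational(1, 8))), 155) = Add(Add(Mul(10, Pow(-10, -1)), -12), 155) = Add(Add(Mul(10, Rational(-1, 10)), -12), 155) = Add(Add(-1, -12), 155) = Add(-13, 155) = 142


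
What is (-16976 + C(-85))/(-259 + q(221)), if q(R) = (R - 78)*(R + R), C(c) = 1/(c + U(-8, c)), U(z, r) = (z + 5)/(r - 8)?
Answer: -44714815/165802398 ≈ -0.26969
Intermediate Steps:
U(z, r) = (5 + z)/(-8 + r)
C(c) = 1/(c - 3/(-8 + c)) (C(c) = 1/(c + (5 - 8)/(-8 + c)) = 1/(c - 3/(-8 + c)))
q(R) = 2*R*(-78 + R) (q(R) = (-78 + R)*(2*R) = 2*R*(-78 + R))
(-16976 + C(-85))/(-259 + q(221)) = (-16976 + (-8 - 85)/(-3 - 85*(-8 - 85)))/(-259 + 2*221*(-78 + 221)) = (-16976 - 93/(-3 - 85*(-93)))/(-259 + 2*221*143) = (-16976 - 93/(-3 + 7905))/(-259 + 63206) = (-16976 - 93/7902)/62947 = (-16976 + (1/7902)*(-93))*(1/62947) = (-16976 - 31/2634)*(1/62947) = -44714815/2634*1/62947 = -44714815/165802398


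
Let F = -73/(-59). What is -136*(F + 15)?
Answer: -130288/59 ≈ -2208.3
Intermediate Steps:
F = 73/59 (F = -73*(-1/59) = 73/59 ≈ 1.2373)
-136*(F + 15) = -136*(73/59 + 15) = -136*958/59 = -130288/59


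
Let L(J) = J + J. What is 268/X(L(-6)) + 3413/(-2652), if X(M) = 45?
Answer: 185717/39780 ≈ 4.6686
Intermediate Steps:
L(J) = 2*J
268/X(L(-6)) + 3413/(-2652) = 268/45 + 3413/(-2652) = 268*(1/45) + 3413*(-1/2652) = 268/45 - 3413/2652 = 185717/39780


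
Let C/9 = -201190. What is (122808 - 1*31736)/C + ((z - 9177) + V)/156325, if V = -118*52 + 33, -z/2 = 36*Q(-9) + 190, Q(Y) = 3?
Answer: -4298366236/28305924075 ≈ -0.15185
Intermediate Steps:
C = -1810710 (C = 9*(-201190) = -1810710)
z = -596 (z = -2*(36*3 + 190) = -2*(108 + 190) = -2*298 = -596)
V = -6103 (V = -6136 + 33 = -6103)
(122808 - 1*31736)/C + ((z - 9177) + V)/156325 = (122808 - 1*31736)/(-1810710) + ((-596 - 9177) - 6103)/156325 = (122808 - 31736)*(-1/1810710) + (-9773 - 6103)*(1/156325) = 91072*(-1/1810710) - 15876*1/156325 = -45536/905355 - 15876/156325 = -4298366236/28305924075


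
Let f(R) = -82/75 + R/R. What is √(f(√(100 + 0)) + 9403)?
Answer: √2115654/15 ≈ 96.969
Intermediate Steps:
f(R) = -7/75 (f(R) = -82*1/75 + 1 = -82/75 + 1 = -7/75)
√(f(√(100 + 0)) + 9403) = √(-7/75 + 9403) = √(705218/75) = √2115654/15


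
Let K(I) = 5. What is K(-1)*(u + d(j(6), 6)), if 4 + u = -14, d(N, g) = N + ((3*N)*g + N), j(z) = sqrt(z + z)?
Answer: -90 + 200*sqrt(3) ≈ 256.41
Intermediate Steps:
j(z) = sqrt(2)*sqrt(z) (j(z) = sqrt(2*z) = sqrt(2)*sqrt(z))
d(N, g) = 2*N + 3*N*g (d(N, g) = N + (3*N*g + N) = N + (N + 3*N*g) = 2*N + 3*N*g)
u = -18 (u = -4 - 14 = -18)
K(-1)*(u + d(j(6), 6)) = 5*(-18 + (sqrt(2)*sqrt(6))*(2 + 3*6)) = 5*(-18 + (2*sqrt(3))*(2 + 18)) = 5*(-18 + (2*sqrt(3))*20) = 5*(-18 + 40*sqrt(3)) = -90 + 200*sqrt(3)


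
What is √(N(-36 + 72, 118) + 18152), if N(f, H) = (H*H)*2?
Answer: 20*√115 ≈ 214.48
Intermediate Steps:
N(f, H) = 2*H² (N(f, H) = H²*2 = 2*H²)
√(N(-36 + 72, 118) + 18152) = √(2*118² + 18152) = √(2*13924 + 18152) = √(27848 + 18152) = √46000 = 20*√115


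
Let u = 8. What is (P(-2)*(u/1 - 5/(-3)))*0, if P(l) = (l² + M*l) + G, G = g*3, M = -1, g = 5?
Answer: 0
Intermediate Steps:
G = 15 (G = 5*3 = 15)
P(l) = 15 + l² - l (P(l) = (l² - l) + 15 = 15 + l² - l)
(P(-2)*(u/1 - 5/(-3)))*0 = ((15 + (-2)² - 1*(-2))*(8/1 - 5/(-3)))*0 = ((15 + 4 + 2)*(8*1 - 5*(-⅓)))*0 = (21*(8 + 5/3))*0 = (21*(29/3))*0 = 203*0 = 0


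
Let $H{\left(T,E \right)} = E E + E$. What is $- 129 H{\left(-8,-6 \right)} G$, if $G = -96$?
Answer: $371520$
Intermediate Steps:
$H{\left(T,E \right)} = E + E^{2}$ ($H{\left(T,E \right)} = E^{2} + E = E + E^{2}$)
$- 129 H{\left(-8,-6 \right)} G = - 129 \left(- 6 \left(1 - 6\right)\right) \left(-96\right) = - 129 \left(\left(-6\right) \left(-5\right)\right) \left(-96\right) = \left(-129\right) 30 \left(-96\right) = \left(-3870\right) \left(-96\right) = 371520$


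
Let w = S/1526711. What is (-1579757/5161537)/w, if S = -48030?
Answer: 2411832389227/247908622110 ≈ 9.7287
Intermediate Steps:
w = -48030/1526711 ≈ -0.031460
(-1579757/5161537)/w = (-1579757/5161537)/(-48030/1526711) = -1579757*1/5161537*(-1526711/48030) = -1579757/5161537*(-1526711/48030) = 2411832389227/247908622110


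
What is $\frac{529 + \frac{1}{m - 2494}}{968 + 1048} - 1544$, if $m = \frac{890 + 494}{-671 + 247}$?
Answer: $- \frac{205955961089}{133413840} \approx -1543.7$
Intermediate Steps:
$m = - \frac{173}{53}$ ($m = \frac{1384}{-424} = 1384 \left(- \frac{1}{424}\right) = - \frac{173}{53} \approx -3.2642$)
$\frac{529 + \frac{1}{m - 2494}}{968 + 1048} - 1544 = \frac{529 + \frac{1}{- \frac{173}{53} - 2494}}{968 + 1048} - 1544 = \frac{529 + \frac{1}{- \frac{132355}{53}}}{2016} - 1544 = \left(529 - \frac{53}{132355}\right) \frac{1}{2016} - 1544 = \frac{70015742}{132355} \cdot \frac{1}{2016} - 1544 = \frac{35007871}{133413840} - 1544 = - \frac{205955961089}{133413840}$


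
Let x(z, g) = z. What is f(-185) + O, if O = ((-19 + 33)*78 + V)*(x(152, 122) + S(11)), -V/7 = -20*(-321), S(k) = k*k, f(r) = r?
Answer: -11970689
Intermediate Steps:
S(k) = k²
V = -44940 (V = -(-140)*(-321) = -7*6420 = -44940)
O = -11970504 (O = ((-19 + 33)*78 - 44940)*(152 + 11²) = (14*78 - 44940)*(152 + 121) = (1092 - 44940)*273 = -43848*273 = -11970504)
f(-185) + O = -185 - 11970504 = -11970689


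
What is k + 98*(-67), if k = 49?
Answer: -6517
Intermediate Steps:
k + 98*(-67) = 49 + 98*(-67) = 49 - 6566 = -6517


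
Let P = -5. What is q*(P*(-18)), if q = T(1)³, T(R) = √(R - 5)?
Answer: -720*I ≈ -720.0*I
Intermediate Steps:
T(R) = √(-5 + R)
q = -8*I (q = (√(-5 + 1))³ = (√(-4))³ = (2*I)³ = -8*I ≈ -8.0*I)
q*(P*(-18)) = (-8*I)*(-5*(-18)) = -8*I*90 = -720*I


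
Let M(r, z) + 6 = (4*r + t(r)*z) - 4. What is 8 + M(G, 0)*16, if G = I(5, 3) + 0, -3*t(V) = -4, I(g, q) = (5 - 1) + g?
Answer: 424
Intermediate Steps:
I(g, q) = 4 + g
t(V) = 4/3 (t(V) = -⅓*(-4) = 4/3)
G = 9 (G = (4 + 5) + 0 = 9 + 0 = 9)
M(r, z) = -10 + 4*r + 4*z/3 (M(r, z) = -6 + ((4*r + 4*z/3) - 4) = -6 + (-4 + 4*r + 4*z/3) = -10 + 4*r + 4*z/3)
8 + M(G, 0)*16 = 8 + (-10 + 4*9 + (4/3)*0)*16 = 8 + (-10 + 36 + 0)*16 = 8 + 26*16 = 8 + 416 = 424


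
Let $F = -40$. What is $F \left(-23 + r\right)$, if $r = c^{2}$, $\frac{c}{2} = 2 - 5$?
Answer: $-520$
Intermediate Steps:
$c = -6$ ($c = 2 \left(2 - 5\right) = 2 \left(-3\right) = -6$)
$r = 36$ ($r = \left(-6\right)^{2} = 36$)
$F \left(-23 + r\right) = - 40 \left(-23 + 36\right) = \left(-40\right) 13 = -520$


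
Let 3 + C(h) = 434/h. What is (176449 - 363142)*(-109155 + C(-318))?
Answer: 1080102332309/53 ≈ 2.0379e+10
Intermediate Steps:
C(h) = -3 + 434/h
(176449 - 363142)*(-109155 + C(-318)) = (176449 - 363142)*(-109155 + (-3 + 434/(-318))) = -186693*(-109155 + (-3 + 434*(-1/318))) = -186693*(-109155 + (-3 - 217/159)) = -186693*(-109155 - 694/159) = -186693*(-17356339/159) = 1080102332309/53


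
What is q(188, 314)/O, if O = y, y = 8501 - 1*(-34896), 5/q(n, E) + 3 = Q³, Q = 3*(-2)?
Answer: -5/9503943 ≈ -5.2610e-7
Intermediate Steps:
Q = -6
q(n, E) = -5/219 (q(n, E) = 5/(-3 + (-6)³) = 5/(-3 - 216) = 5/(-219) = 5*(-1/219) = -5/219)
y = 43397 (y = 8501 + 34896 = 43397)
O = 43397
q(188, 314)/O = -5/219/43397 = -5/219*1/43397 = -5/9503943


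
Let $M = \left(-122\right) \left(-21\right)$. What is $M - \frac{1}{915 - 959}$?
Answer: $\frac{112729}{44} \approx 2562.0$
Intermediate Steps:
$M = 2562$
$M - \frac{1}{915 - 959} = 2562 - \frac{1}{915 - 959} = 2562 - \frac{1}{-44} = 2562 - - \frac{1}{44} = 2562 + \frac{1}{44} = \frac{112729}{44}$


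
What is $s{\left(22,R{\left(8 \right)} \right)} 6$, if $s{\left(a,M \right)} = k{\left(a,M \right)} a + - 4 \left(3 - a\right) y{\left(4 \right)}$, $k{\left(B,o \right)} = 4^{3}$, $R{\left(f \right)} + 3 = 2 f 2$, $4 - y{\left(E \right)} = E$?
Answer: $8448$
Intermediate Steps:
$y{\left(E \right)} = 4 - E$
$R{\left(f \right)} = -3 + 4 f$ ($R{\left(f \right)} = -3 + 2 f 2 = -3 + 4 f$)
$k{\left(B,o \right)} = 64$
$s{\left(a,M \right)} = 64 a$ ($s{\left(a,M \right)} = 64 a + - 4 \left(3 - a\right) \left(4 - 4\right) = 64 a + \left(-12 + 4 a\right) \left(4 - 4\right) = 64 a + \left(-12 + 4 a\right) 0 = 64 a + 0 = 64 a$)
$s{\left(22,R{\left(8 \right)} \right)} 6 = 64 \cdot 22 \cdot 6 = 1408 \cdot 6 = 8448$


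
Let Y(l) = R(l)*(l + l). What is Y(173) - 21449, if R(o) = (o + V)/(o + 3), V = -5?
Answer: -232306/11 ≈ -21119.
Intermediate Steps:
R(o) = (-5 + o)/(3 + o) (R(o) = (o - 5)/(o + 3) = (-5 + o)/(3 + o))
Y(l) = 2*l*(-5 + l)/(3 + l) (Y(l) = ((-5 + l)/(3 + l))*(l + l) = ((-5 + l)/(3 + l))*(2*l) = 2*l*(-5 + l)/(3 + l))
Y(173) - 21449 = 2*173*(-5 + 173)/(3 + 173) - 21449 = 2*173*168/176 - 21449 = 2*173*(1/176)*168 - 21449 = 3633/11 - 21449 = -232306/11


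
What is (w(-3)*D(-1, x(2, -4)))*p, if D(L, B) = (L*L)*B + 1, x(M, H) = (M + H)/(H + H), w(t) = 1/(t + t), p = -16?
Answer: 10/3 ≈ 3.3333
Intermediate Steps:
w(t) = 1/(2*t)
x(M, H) = (H + M)/(2*H) (x(M, H) = (H + M)/((2*H)) = (H + M)*(1/(2*H)) = (H + M)/(2*H))
D(L, B) = 1 + B*L² (D(L, B) = L²*B + 1 = B*L² + 1 = 1 + B*L²)
(w(-3)*D(-1, x(2, -4)))*p = (((½)/(-3))*(1 + ((½)*(-4 + 2)/(-4))*(-1)²))*(-16) = (((½)*(-⅓))*(1 + ((½)*(-¼)*(-2))*1))*(-16) = -(1 + (¼)*1)/6*(-16) = -(1 + ¼)/6*(-16) = -⅙*5/4*(-16) = -5/24*(-16) = 10/3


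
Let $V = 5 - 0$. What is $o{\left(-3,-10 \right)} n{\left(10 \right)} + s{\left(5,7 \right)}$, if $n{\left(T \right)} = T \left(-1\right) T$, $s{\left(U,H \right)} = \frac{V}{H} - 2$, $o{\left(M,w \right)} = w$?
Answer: $\frac{6991}{7} \approx 998.71$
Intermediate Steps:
$V = 5$ ($V = 5 + 0 = 5$)
$s{\left(U,H \right)} = -2 + \frac{5}{H}$ ($s{\left(U,H \right)} = \frac{5}{H} - 2 = -2 + \frac{5}{H}$)
$n{\left(T \right)} = - T^{2}$ ($n{\left(T \right)} = - T T = - T^{2}$)
$o{\left(-3,-10 \right)} n{\left(10 \right)} + s{\left(5,7 \right)} = - 10 \left(- 10^{2}\right) - \left(2 - \frac{5}{7}\right) = - 10 \left(\left(-1\right) 100\right) + \left(-2 + 5 \cdot \frac{1}{7}\right) = \left(-10\right) \left(-100\right) + \left(-2 + \frac{5}{7}\right) = 1000 - \frac{9}{7} = \frac{6991}{7}$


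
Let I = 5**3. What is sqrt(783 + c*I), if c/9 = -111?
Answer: 18*I*sqrt(383) ≈ 352.27*I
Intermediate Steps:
c = -999 (c = 9*(-111) = -999)
I = 125
sqrt(783 + c*I) = sqrt(783 - 999*125) = sqrt(783 - 124875) = sqrt(-124092) = 18*I*sqrt(383)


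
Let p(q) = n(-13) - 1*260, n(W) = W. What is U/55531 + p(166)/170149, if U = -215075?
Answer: -747141962/192827431 ≈ -3.8747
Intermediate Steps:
p(q) = -273 (p(q) = -13 - 1*260 = -13 - 260 = -273)
U/55531 + p(166)/170149 = -215075/55531 - 273/170149 = -215075*1/55531 - 273*1/170149 = -30725/7933 - 39/24307 = -747141962/192827431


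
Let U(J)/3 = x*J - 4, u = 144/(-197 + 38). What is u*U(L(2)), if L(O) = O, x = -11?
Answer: 3744/53 ≈ 70.641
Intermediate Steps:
u = -48/53 (u = 144/(-159) = 144*(-1/159) = -48/53 ≈ -0.90566)
U(J) = -12 - 33*J (U(J) = 3*(-11*J - 4) = 3*(-4 - 11*J) = -12 - 33*J)
u*U(L(2)) = -48*(-12 - 33*2)/53 = -48*(-12 - 66)/53 = -48/53*(-78) = 3744/53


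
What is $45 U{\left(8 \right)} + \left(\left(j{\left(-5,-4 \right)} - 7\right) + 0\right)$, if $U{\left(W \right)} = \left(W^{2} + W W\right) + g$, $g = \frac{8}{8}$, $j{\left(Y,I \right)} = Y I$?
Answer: $5818$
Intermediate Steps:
$j{\left(Y,I \right)} = I Y$
$g = 1$ ($g = 8 \cdot \frac{1}{8} = 1$)
$U{\left(W \right)} = 1 + 2 W^{2}$ ($U{\left(W \right)} = \left(W^{2} + W W\right) + 1 = \left(W^{2} + W^{2}\right) + 1 = 2 W^{2} + 1 = 1 + 2 W^{2}$)
$45 U{\left(8 \right)} + \left(\left(j{\left(-5,-4 \right)} - 7\right) + 0\right) = 45 \left(1 + 2 \cdot 8^{2}\right) + \left(\left(\left(-4\right) \left(-5\right) - 7\right) + 0\right) = 45 \left(1 + 2 \cdot 64\right) + \left(\left(20 - 7\right) + 0\right) = 45 \left(1 + 128\right) + \left(13 + 0\right) = 45 \cdot 129 + 13 = 5805 + 13 = 5818$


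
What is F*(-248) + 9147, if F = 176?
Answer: -34501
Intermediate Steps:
F*(-248) + 9147 = 176*(-248) + 9147 = -43648 + 9147 = -34501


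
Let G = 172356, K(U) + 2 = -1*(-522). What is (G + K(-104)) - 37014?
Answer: 135862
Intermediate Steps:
K(U) = 520 (K(U) = -2 - 1*(-522) = -2 + 522 = 520)
(G + K(-104)) - 37014 = (172356 + 520) - 37014 = 172876 - 37014 = 135862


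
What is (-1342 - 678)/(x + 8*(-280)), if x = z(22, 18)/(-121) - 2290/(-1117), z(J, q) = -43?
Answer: 273017140/302426559 ≈ 0.90275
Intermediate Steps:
x = 325121/135157 (x = -43/(-121) - 2290/(-1117) = -43*(-1/121) - 2290*(-1/1117) = 43/121 + 2290/1117 = 325121/135157 ≈ 2.4055)
(-1342 - 678)/(x + 8*(-280)) = (-1342 - 678)/(325121/135157 + 8*(-280)) = -2020/(325121/135157 - 2240) = -2020/(-302426559/135157) = -2020*(-135157/302426559) = 273017140/302426559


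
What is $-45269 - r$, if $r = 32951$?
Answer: $-78220$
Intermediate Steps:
$-45269 - r = -45269 - 32951 = -78220$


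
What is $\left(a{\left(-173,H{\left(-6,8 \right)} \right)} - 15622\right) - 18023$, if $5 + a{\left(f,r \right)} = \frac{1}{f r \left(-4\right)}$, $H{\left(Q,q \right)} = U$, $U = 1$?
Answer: $- \frac{23285799}{692} \approx -33650.0$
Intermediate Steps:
$H{\left(Q,q \right)} = 1$
$a{\left(f,r \right)} = -5 - \frac{1}{4 f r}$ ($a{\left(f,r \right)} = -5 + \frac{1}{f r \left(-4\right)} = -5 + \frac{1}{\left(-4\right) f r} = -5 - \frac{1}{4 f r}$)
$\left(a{\left(-173,H{\left(-6,8 \right)} \right)} - 15622\right) - 18023 = \left(\left(-5 - \frac{1}{4 \left(-173\right) 1}\right) - 15622\right) - 18023 = \left(\left(-5 - \left(- \frac{1}{692}\right) 1\right) - 15622\right) - 18023 = \left(\left(-5 + \frac{1}{692}\right) - 15622\right) - 18023 = \left(- \frac{3459}{692} - 15622\right) - 18023 = - \frac{10813883}{692} - 18023 = - \frac{23285799}{692}$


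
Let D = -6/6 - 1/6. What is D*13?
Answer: -91/6 ≈ -15.167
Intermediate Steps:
D = -7/6 (D = -6*⅙ - 1*⅙ = -1 - ⅙ = -7/6 ≈ -1.1667)
D*13 = -7/6*13 = -91/6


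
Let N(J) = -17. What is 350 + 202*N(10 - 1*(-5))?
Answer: -3084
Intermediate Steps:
350 + 202*N(10 - 1*(-5)) = 350 + 202*(-17) = 350 - 3434 = -3084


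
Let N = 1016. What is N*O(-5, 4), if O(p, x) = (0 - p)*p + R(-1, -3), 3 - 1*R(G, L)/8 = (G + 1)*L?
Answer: -1016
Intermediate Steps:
R(G, L) = 24 - 8*L*(1 + G) (R(G, L) = 24 - 8*(G + 1)*L = 24 - 8*(1 + G)*L = 24 - 8*L*(1 + G))
O(p, x) = 24 - p² (O(p, x) = (0 - p)*p + (24 - 8*(-3) - 8*(-1)*(-3)) = (-p)*p + (24 + 24 - 24) = -p² + 24 = 24 - p²)
N*O(-5, 4) = 1016*(24 - 1*(-5)²) = 1016*(24 - 1*25) = 1016*(24 - 25) = 1016*(-1) = -1016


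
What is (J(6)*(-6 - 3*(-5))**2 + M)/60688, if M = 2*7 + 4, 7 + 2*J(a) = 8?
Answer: 117/121376 ≈ 0.00096395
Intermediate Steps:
J(a) = 1/2 (J(a) = -7/2 + (1/2)*8 = -7/2 + 4 = 1/2)
M = 18 (M = 14 + 4 = 18)
(J(6)*(-6 - 3*(-5))**2 + M)/60688 = ((-6 - 3*(-5))**2/2 + 18)/60688 = ((-6 + 15)**2/2 + 18)*(1/60688) = ((1/2)*9**2 + 18)*(1/60688) = ((1/2)*81 + 18)*(1/60688) = (81/2 + 18)*(1/60688) = (117/2)*(1/60688) = 117/121376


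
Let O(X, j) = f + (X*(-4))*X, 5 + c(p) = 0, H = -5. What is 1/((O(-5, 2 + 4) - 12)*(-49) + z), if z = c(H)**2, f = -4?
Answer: 1/5709 ≈ 0.00017516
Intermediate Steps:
c(p) = -5 (c(p) = -5 + 0 = -5)
O(X, j) = -4 - 4*X**2 (O(X, j) = -4 + (X*(-4))*X = -4 + (-4*X)*X = -4 - 4*X**2)
z = 25 (z = (-5)**2 = 25)
1/((O(-5, 2 + 4) - 12)*(-49) + z) = 1/(((-4 - 4*(-5)**2) - 12)*(-49) + 25) = 1/(((-4 - 4*25) - 12)*(-49) + 25) = 1/(((-4 - 100) - 12)*(-49) + 25) = 1/((-104 - 12)*(-49) + 25) = 1/(-116*(-49) + 25) = 1/(5684 + 25) = 1/5709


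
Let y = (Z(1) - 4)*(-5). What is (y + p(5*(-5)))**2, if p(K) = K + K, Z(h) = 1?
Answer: 1225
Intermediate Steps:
p(K) = 2*K
y = 15 (y = (1 - 4)*(-5) = -3*(-5) = 15)
(y + p(5*(-5)))**2 = (15 + 2*(5*(-5)))**2 = (15 + 2*(-25))**2 = (15 - 50)**2 = (-35)**2 = 1225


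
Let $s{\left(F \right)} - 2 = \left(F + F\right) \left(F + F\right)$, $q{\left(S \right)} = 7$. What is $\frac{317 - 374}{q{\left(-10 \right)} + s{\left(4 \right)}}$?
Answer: $- \frac{57}{73} \approx -0.78082$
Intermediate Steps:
$s{\left(F \right)} = 2 + 4 F^{2}$ ($s{\left(F \right)} = 2 + \left(F + F\right) \left(F + F\right) = 2 + 2 F 2 F = 2 + 4 F^{2}$)
$\frac{317 - 374}{q{\left(-10 \right)} + s{\left(4 \right)}} = \frac{317 - 374}{7 + \left(2 + 4 \cdot 4^{2}\right)} = - \frac{57}{7 + \left(2 + 4 \cdot 16\right)} = - \frac{57}{7 + \left(2 + 64\right)} = - \frac{57}{7 + 66} = - \frac{57}{73}$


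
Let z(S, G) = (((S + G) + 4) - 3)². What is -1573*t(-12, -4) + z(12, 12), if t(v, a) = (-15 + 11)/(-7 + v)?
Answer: 5583/19 ≈ 293.84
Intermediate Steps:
t(v, a) = -4/(-7 + v)
z(S, G) = (1 + G + S)² (z(S, G) = (((G + S) + 4) - 3)² = ((4 + G + S) - 3)² = (1 + G + S)²)
-1573*t(-12, -4) + z(12, 12) = -(-6292)/(-7 - 12) + (1 + 12 + 12)² = -(-6292)/(-19) + 25² = -(-6292)*(-1)/19 + 625 = -1573*4/19 + 625 = -6292/19 + 625 = 5583/19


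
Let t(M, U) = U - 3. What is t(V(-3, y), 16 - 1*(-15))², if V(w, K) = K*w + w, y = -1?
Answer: 784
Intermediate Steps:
V(w, K) = w + K*w
t(M, U) = -3 + U
t(V(-3, y), 16 - 1*(-15))² = (-3 + (16 - 1*(-15)))² = (-3 + (16 + 15))² = (-3 + 31)² = 28² = 784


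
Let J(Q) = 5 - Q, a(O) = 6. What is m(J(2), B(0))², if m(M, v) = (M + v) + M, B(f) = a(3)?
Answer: 144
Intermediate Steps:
B(f) = 6
m(M, v) = v + 2*M
m(J(2), B(0))² = (6 + 2*(5 - 1*2))² = (6 + 2*(5 - 2))² = (6 + 2*3)² = (6 + 6)² = 12² = 144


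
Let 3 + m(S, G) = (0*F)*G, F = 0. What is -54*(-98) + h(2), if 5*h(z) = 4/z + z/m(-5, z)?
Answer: 79384/15 ≈ 5292.3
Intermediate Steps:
m(S, G) = -3 (m(S, G) = -3 + (0*0)*G = -3 + 0*G = -3 + 0 = -3)
h(z) = -z/15 + 4/(5*z) (h(z) = (4/z + z/(-3))/5 = (4/z + z*(-⅓))/5 = (4/z - z/3)/5 = -z/15 + 4/(5*z))
-54*(-98) + h(2) = -54*(-98) + (1/15)*(12 - 1*2²)/2 = 5292 + (1/15)*(½)*(12 - 1*4) = 5292 + (1/15)*(½)*(12 - 4) = 5292 + (1/15)*(½)*8 = 5292 + 4/15 = 79384/15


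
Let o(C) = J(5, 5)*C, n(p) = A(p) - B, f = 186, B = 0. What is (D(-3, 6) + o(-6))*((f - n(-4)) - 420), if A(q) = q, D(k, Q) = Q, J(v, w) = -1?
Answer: -2760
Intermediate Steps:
n(p) = p (n(p) = p - 1*0 = p + 0 = p)
o(C) = -C
(D(-3, 6) + o(-6))*((f - n(-4)) - 420) = (6 - 1*(-6))*((186 - 1*(-4)) - 420) = (6 + 6)*((186 + 4) - 420) = 12*(190 - 420) = 12*(-230) = -2760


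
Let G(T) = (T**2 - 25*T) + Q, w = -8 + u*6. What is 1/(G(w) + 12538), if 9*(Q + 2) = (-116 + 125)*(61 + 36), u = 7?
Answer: 1/12939 ≈ 7.7286e-5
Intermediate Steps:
w = 34 (w = -8 + 7*6 = -8 + 42 = 34)
Q = 95 (Q = -2 + ((-116 + 125)*(61 + 36))/9 = -2 + (9*97)/9 = -2 + (1/9)*873 = -2 + 97 = 95)
G(T) = 95 + T**2 - 25*T (G(T) = (T**2 - 25*T) + 95 = 95 + T**2 - 25*T)
1/(G(w) + 12538) = 1/((95 + 34**2 - 25*34) + 12538) = 1/((95 + 1156 - 850) + 12538) = 1/(401 + 12538) = 1/12939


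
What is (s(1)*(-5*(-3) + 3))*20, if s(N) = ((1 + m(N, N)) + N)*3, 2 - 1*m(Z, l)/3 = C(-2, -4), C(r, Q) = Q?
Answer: 21600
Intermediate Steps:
m(Z, l) = 18 (m(Z, l) = 6 - 3*(-4) = 6 + 12 = 18)
s(N) = 57 + 3*N (s(N) = ((1 + 18) + N)*3 = (19 + N)*3 = 57 + 3*N)
(s(1)*(-5*(-3) + 3))*20 = ((57 + 3*1)*(-5*(-3) + 3))*20 = ((57 + 3)*(15 + 3))*20 = (60*18)*20 = 1080*20 = 21600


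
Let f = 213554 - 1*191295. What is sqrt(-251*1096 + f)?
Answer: 3*I*sqrt(28093) ≈ 502.83*I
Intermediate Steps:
f = 22259 (f = 213554 - 191295 = 22259)
sqrt(-251*1096 + f) = sqrt(-251*1096 + 22259) = sqrt(-275096 + 22259) = sqrt(-252837) = 3*I*sqrt(28093)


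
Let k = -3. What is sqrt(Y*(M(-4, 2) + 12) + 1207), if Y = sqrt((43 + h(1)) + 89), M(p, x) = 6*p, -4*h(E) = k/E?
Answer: sqrt(1207 - 18*sqrt(59)) ≈ 32.692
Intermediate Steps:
h(E) = 3/(4*E) (h(E) = -(-3)/(4*E) = 3/(4*E))
Y = 3*sqrt(59)/2 (Y = sqrt((43 + (3/4)/1) + 89) = sqrt((43 + (3/4)*1) + 89) = sqrt((43 + 3/4) + 89) = sqrt(175/4 + 89) = sqrt(531/4) = 3*sqrt(59)/2 ≈ 11.522)
sqrt(Y*(M(-4, 2) + 12) + 1207) = sqrt((3*sqrt(59)/2)*(6*(-4) + 12) + 1207) = sqrt((3*sqrt(59)/2)*(-24 + 12) + 1207) = sqrt((3*sqrt(59)/2)*(-12) + 1207) = sqrt(-18*sqrt(59) + 1207) = sqrt(1207 - 18*sqrt(59))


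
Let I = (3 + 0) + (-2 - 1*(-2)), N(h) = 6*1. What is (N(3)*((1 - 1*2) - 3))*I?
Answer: -72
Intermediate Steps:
N(h) = 6
I = 3 (I = 3 + (-2 + 2) = 3 + 0 = 3)
(N(3)*((1 - 1*2) - 3))*I = (6*((1 - 1*2) - 3))*3 = (6*((1 - 2) - 3))*3 = (6*(-1 - 3))*3 = (6*(-4))*3 = -24*3 = -72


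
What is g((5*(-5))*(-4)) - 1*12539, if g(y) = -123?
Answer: -12662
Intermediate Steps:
g((5*(-5))*(-4)) - 1*12539 = -123 - 1*12539 = -123 - 12539 = -12662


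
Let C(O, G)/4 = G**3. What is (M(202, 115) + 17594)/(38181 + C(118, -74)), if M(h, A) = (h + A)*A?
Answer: -54049/1582715 ≈ -0.034150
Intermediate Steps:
C(O, G) = 4*G**3
M(h, A) = A*(A + h) (M(h, A) = (A + h)*A = A*(A + h))
(M(202, 115) + 17594)/(38181 + C(118, -74)) = (115*(115 + 202) + 17594)/(38181 + 4*(-74)**3) = (115*317 + 17594)/(38181 + 4*(-405224)) = (36455 + 17594)/(38181 - 1620896) = 54049/(-1582715) = 54049*(-1/1582715) = -54049/1582715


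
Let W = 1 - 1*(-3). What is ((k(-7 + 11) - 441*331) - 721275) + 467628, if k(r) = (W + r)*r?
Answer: -399586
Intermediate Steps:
W = 4 (W = 1 + 3 = 4)
k(r) = r*(4 + r) (k(r) = (4 + r)*r = r*(4 + r))
((k(-7 + 11) - 441*331) - 721275) + 467628 = (((-7 + 11)*(4 + (-7 + 11)) - 441*331) - 721275) + 467628 = ((4*(4 + 4) - 145971) - 721275) + 467628 = ((4*8 - 145971) - 721275) + 467628 = ((32 - 145971) - 721275) + 467628 = (-145939 - 721275) + 467628 = -867214 + 467628 = -399586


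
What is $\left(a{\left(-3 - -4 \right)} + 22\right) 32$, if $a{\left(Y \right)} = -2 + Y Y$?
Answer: $672$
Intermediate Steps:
$a{\left(Y \right)} = -2 + Y^{2}$
$\left(a{\left(-3 - -4 \right)} + 22\right) 32 = \left(\left(-2 + \left(-3 - -4\right)^{2}\right) + 22\right) 32 = \left(\left(-2 + \left(-3 + 4\right)^{2}\right) + 22\right) 32 = \left(\left(-2 + 1^{2}\right) + 22\right) 32 = \left(\left(-2 + 1\right) + 22\right) 32 = \left(-1 + 22\right) 32 = 21 \cdot 32 = 672$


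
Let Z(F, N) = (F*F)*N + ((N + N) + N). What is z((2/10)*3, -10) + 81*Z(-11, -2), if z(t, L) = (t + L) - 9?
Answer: -100532/5 ≈ -20106.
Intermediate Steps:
z(t, L) = -9 + L + t (z(t, L) = (L + t) - 9 = -9 + L + t)
Z(F, N) = 3*N + N*F² (Z(F, N) = F²*N + (2*N + N) = N*F² + 3*N = 3*N + N*F²)
z((2/10)*3, -10) + 81*Z(-11, -2) = (-9 - 10 + (2/10)*3) + 81*(-2*(3 + (-11)²)) = (-9 - 10 + (2*(⅒))*3) + 81*(-2*(3 + 121)) = (-9 - 10 + (⅕)*3) + 81*(-2*124) = (-9 - 10 + ⅗) + 81*(-248) = -92/5 - 20088 = -100532/5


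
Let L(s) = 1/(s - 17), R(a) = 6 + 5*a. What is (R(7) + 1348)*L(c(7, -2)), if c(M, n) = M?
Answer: -1389/10 ≈ -138.90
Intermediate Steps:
L(s) = 1/(-17 + s)
(R(7) + 1348)*L(c(7, -2)) = ((6 + 5*7) + 1348)/(-17 + 7) = ((6 + 35) + 1348)/(-10) = (41 + 1348)*(-⅒) = 1389*(-⅒) = -1389/10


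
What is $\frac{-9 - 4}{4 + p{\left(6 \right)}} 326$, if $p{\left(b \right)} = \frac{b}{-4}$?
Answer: $- \frac{8476}{5} \approx -1695.2$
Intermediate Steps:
$p{\left(b \right)} = - \frac{b}{4}$ ($p{\left(b \right)} = b \left(- \frac{1}{4}\right) = - \frac{b}{4}$)
$\frac{-9 - 4}{4 + p{\left(6 \right)}} 326 = \frac{-9 - 4}{4 - \frac{3}{2}} \cdot 326 = - \frac{13}{4 - \frac{3}{2}} \cdot 326 = - \frac{13}{\frac{5}{2}} \cdot 326 = \left(-13\right) \frac{2}{5} \cdot 326 = \left(- \frac{26}{5}\right) 326 = - \frac{8476}{5}$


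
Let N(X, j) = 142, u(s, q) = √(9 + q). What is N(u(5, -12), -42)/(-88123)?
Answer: -142/88123 ≈ -0.0016114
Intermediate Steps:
N(u(5, -12), -42)/(-88123) = 142/(-88123) = 142*(-1/88123) = -142/88123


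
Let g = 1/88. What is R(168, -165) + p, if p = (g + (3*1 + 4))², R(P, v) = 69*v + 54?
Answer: -87366575/7744 ≈ -11282.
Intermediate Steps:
g = 1/88 ≈ 0.011364
R(P, v) = 54 + 69*v
p = 380689/7744 (p = (1/88 + (3*1 + 4))² = (1/88 + (3 + 4))² = (1/88 + 7)² = (617/88)² = 380689/7744 ≈ 49.159)
R(168, -165) + p = (54 + 69*(-165)) + 380689/7744 = (54 - 11385) + 380689/7744 = -11331 + 380689/7744 = -87366575/7744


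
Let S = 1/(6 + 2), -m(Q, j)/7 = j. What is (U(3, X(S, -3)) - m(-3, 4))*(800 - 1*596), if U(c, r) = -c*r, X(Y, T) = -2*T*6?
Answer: -16320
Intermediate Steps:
m(Q, j) = -7*j
S = 1/8 ≈ 0.12500
X(Y, T) = -12*T
U(c, r) = -c*r
(U(3, X(S, -3)) - m(-3, 4))*(800 - 1*596) = (-1*3*(-12*(-3)) - (-7)*4)*(800 - 1*596) = (-1*3*36 - 1*(-28))*(800 - 596) = (-108 + 28)*204 = -80*204 = -16320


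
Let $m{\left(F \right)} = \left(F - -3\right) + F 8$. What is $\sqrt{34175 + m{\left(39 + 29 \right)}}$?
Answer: $7 \sqrt{710} \approx 186.52$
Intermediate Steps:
$m{\left(F \right)} = 3 + 9 F$ ($m{\left(F \right)} = \left(F + 3\right) + 8 F = \left(3 + F\right) + 8 F = 3 + 9 F$)
$\sqrt{34175 + m{\left(39 + 29 \right)}} = \sqrt{34175 + \left(3 + 9 \left(39 + 29\right)\right)} = \sqrt{34175 + \left(3 + 9 \cdot 68\right)} = \sqrt{34175 + \left(3 + 612\right)} = \sqrt{34175 + 615} = \sqrt{34790} = 7 \sqrt{710}$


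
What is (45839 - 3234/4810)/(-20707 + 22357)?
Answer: 55120589/1984125 ≈ 27.781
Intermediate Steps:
(45839 - 3234/4810)/(-20707 + 22357) = (45839 - 3234*1/4810)/1650 = (45839 - 1617/2405)*(1/1650) = (110241178/2405)*(1/1650) = 55120589/1984125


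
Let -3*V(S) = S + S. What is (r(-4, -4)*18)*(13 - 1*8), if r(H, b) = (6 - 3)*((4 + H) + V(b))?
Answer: 720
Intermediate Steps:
V(S) = -2*S/3 (V(S) = -(S + S)/3 = -2*S/3)
r(H, b) = 12 - 2*b + 3*H (r(H, b) = (6 - 3)*((4 + H) - 2*b/3) = 3*(4 + H - 2*b/3) = 12 - 2*b + 3*H)
(r(-4, -4)*18)*(13 - 1*8) = ((12 - 2*(-4) + 3*(-4))*18)*(13 - 1*8) = ((12 + 8 - 12)*18)*(13 - 8) = (8*18)*5 = 144*5 = 720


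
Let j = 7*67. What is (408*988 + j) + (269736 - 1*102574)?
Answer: 570735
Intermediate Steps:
j = 469
(408*988 + j) + (269736 - 1*102574) = (408*988 + 469) + (269736 - 1*102574) = (403104 + 469) + (269736 - 102574) = 403573 + 167162 = 570735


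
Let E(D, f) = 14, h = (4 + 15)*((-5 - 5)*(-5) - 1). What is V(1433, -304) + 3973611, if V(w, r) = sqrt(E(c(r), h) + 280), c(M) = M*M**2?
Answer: 3973611 + 7*sqrt(6) ≈ 3.9736e+6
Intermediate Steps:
h = 931 (h = 19*(-10*(-5) - 1) = 19*(50 - 1) = 19*49 = 931)
c(M) = M**3
V(w, r) = 7*sqrt(6) (V(w, r) = sqrt(14 + 280) = sqrt(294) = 7*sqrt(6))
V(1433, -304) + 3973611 = 7*sqrt(6) + 3973611 = 3973611 + 7*sqrt(6)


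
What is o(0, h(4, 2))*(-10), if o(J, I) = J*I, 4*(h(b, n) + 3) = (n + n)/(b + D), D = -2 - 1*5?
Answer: 0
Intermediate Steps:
D = -7 (D = -2 - 5 = -7)
h(b, n) = -3 + n/(2*(-7 + b)) (h(b, n) = -3 + ((n + n)/(b - 7))/4 = -3 + ((2*n)/(-7 + b))/4 = -3 + (2*n/(-7 + b))/4 = -3 + n/(2*(-7 + b)))
o(J, I) = I*J
o(0, h(4, 2))*(-10) = (((42 + 2 - 6*4)/(2*(-7 + 4)))*0)*(-10) = (((1/2)*(42 + 2 - 24)/(-3))*0)*(-10) = (((1/2)*(-1/3)*20)*0)*(-10) = -10/3*0*(-10) = 0*(-10) = 0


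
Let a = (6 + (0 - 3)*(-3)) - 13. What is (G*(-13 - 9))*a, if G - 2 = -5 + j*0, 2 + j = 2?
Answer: 132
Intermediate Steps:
j = 0 (j = -2 + 2 = 0)
a = 2 (a = (6 - 3*(-3)) - 13 = (6 + 9) - 13 = 15 - 13 = 2)
G = -3 (G = 2 + (-5 + 0*0) = 2 + (-5 + 0) = 2 - 5 = -3)
(G*(-13 - 9))*a = -3*(-13 - 9)*2 = -3*(-22)*2 = 66*2 = 132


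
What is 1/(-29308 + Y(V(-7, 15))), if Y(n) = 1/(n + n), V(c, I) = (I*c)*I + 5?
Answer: -3140/92027121 ≈ -3.4120e-5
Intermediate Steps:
V(c, I) = 5 + c*I² (V(c, I) = c*I² + 5 = 5 + c*I²)
Y(n) = 1/(2*n)
1/(-29308 + Y(V(-7, 15))) = 1/(-29308 + 1/(2*(5 - 7*15²))) = 1/(-29308 + 1/(2*(5 - 7*225))) = 1/(-29308 + 1/(2*(5 - 1575))) = 1/(-29308 + (½)/(-1570)) = 1/(-29308 + (½)*(-1/1570)) = 1/(-29308 - 1/3140) = 1/(-92027121/3140) = -3140/92027121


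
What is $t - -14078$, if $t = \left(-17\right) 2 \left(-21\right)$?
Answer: $14792$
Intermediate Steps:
$t = 714$ ($t = \left(-34\right) \left(-21\right) = 714$)
$t - -14078 = 714 - -14078 = 714 + 14078 = 14792$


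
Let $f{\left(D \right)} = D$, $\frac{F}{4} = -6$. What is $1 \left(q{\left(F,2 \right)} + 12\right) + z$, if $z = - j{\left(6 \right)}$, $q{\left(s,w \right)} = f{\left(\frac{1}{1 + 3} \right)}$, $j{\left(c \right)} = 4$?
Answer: $\frac{33}{4} \approx 8.25$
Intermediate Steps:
$F = -24$ ($F = 4 \left(-6\right) = -24$)
$q{\left(s,w \right)} = \frac{1}{4}$ ($q{\left(s,w \right)} = \frac{1}{1 + 3} = \frac{1}{4}$)
$z = -4$ ($z = \left(-1\right) 4 = -4$)
$1 \left(q{\left(F,2 \right)} + 12\right) + z = 1 \left(\frac{1}{4} + 12\right) - 4 = 1 \cdot \frac{49}{4} - 4 = \frac{49}{4} - 4 = \frac{33}{4}$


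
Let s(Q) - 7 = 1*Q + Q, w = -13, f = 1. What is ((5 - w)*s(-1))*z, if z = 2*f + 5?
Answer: 630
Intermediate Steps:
s(Q) = 7 + 2*Q (s(Q) = 7 + (1*Q + Q) = 7 + (Q + Q) = 7 + 2*Q)
z = 7 (z = 2*1 + 5 = 2 + 5 = 7)
((5 - w)*s(-1))*z = ((5 - 1*(-13))*(7 + 2*(-1)))*7 = ((5 + 13)*(7 - 2))*7 = (18*5)*7 = 90*7 = 630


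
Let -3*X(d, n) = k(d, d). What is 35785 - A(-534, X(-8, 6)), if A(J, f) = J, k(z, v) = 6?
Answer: 36319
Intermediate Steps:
X(d, n) = -2 (X(d, n) = -1/3*6 = -2)
35785 - A(-534, X(-8, 6)) = 35785 - 1*(-534) = 35785 + 534 = 36319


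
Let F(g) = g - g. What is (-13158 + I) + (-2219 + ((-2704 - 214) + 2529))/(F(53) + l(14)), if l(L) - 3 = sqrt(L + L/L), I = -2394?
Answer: -14248 - 1304*sqrt(15)/3 ≈ -15931.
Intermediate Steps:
l(L) = 3 + sqrt(1 + L) (l(L) = 3 + sqrt(L + L/L) = 3 + sqrt(L + 1) = 3 + sqrt(1 + L))
F(g) = 0
(-13158 + I) + (-2219 + ((-2704 - 214) + 2529))/(F(53) + l(14)) = (-13158 - 2394) + (-2219 + ((-2704 - 214) + 2529))/(0 + (3 + sqrt(1 + 14))) = -15552 + (-2219 + (-2918 + 2529))/(0 + (3 + sqrt(15))) = -15552 + (-2219 - 389)/(3 + sqrt(15)) = -15552 - 2608/(3 + sqrt(15))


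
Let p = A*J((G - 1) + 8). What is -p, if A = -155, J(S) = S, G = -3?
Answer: 620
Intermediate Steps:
p = -620 (p = -155*((-3 - 1) + 8) = -155*(-4 + 8) = -155*4 = -620)
-p = -1*(-620) = 620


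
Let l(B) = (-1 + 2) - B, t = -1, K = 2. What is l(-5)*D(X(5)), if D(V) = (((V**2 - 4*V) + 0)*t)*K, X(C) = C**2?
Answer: -6300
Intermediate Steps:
l(B) = 1 - B
D(V) = -2*V**2 + 8*V (D(V) = (((V**2 - 4*V) + 0)*(-1))*2 = ((V**2 - 4*V)*(-1))*2 = (-V**2 + 4*V)*2 = -2*V**2 + 8*V)
l(-5)*D(X(5)) = (1 - 1*(-5))*(2*5**2*(4 - 1*5**2)) = (1 + 5)*(2*25*(4 - 1*25)) = 6*(2*25*(4 - 25)) = 6*(2*25*(-21)) = 6*(-1050) = -6300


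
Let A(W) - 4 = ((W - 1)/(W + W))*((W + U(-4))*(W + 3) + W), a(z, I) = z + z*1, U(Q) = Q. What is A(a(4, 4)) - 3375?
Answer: -13393/4 ≈ -3348.3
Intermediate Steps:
a(z, I) = 2*z (a(z, I) = z + z = 2*z)
A(W) = 4 + (-1 + W)*(W + (-4 + W)*(3 + W))/(2*W) (A(W) = 4 + ((W - 1)/(W + W))*((W - 4)*(W + 3) + W) = 4 + ((-1 + W)/((2*W)))*((-4 + W)*(3 + W) + W) = 4 + ((-1 + W)*(1/(2*W)))*(W + (-4 + W)*(3 + W)) = 4 + ((-1 + W)/(2*W))*(W + (-4 + W)*(3 + W)) = 4 + (-1 + W)*(W + (-4 + W)*(3 + W))/(2*W))
A(a(4, 4)) - 3375 = (12 + (2*4)*(-4 + (2*4)**2 - 2*4))/(2*((2*4))) - 3375 = (1/2)*(12 + 8*(-4 + 8**2 - 1*8))/8 - 3375 = (1/2)*(1/8)*(12 + 8*(-4 + 64 - 8)) - 3375 = (1/2)*(1/8)*(12 + 8*52) - 3375 = (1/2)*(1/8)*(12 + 416) - 3375 = (1/2)*(1/8)*428 - 3375 = 107/4 - 3375 = -13393/4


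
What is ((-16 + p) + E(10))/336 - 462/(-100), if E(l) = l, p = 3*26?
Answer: 846/175 ≈ 4.8343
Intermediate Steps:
p = 78
((-16 + p) + E(10))/336 - 462/(-100) = ((-16 + 78) + 10)/336 - 462/(-100) = (62 + 10)*(1/336) - 462*(-1/100) = 72*(1/336) + 231/50 = 3/14 + 231/50 = 846/175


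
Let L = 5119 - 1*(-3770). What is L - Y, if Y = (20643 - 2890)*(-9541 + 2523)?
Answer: 124599443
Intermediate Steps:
L = 8889 (L = 5119 + 3770 = 8889)
Y = -124590554 (Y = 17753*(-7018) = -124590554)
L - Y = 8889 - 1*(-124590554) = 8889 + 124590554 = 124599443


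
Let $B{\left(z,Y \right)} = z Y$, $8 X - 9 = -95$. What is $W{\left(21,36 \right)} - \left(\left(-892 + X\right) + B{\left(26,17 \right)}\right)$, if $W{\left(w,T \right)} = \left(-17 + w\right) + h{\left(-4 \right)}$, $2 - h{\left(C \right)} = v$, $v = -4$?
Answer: $\frac{1883}{4} \approx 470.75$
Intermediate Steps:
$X = - \frac{43}{4}$ ($X = \frac{9}{8} + \frac{1}{8} \left(-95\right) = \frac{9}{8} - \frac{95}{8} = - \frac{43}{4} \approx -10.75$)
$h{\left(C \right)} = 6$ ($h{\left(C \right)} = 2 - -4 = 2 + 4 = 6$)
$B{\left(z,Y \right)} = Y z$
$W{\left(w,T \right)} = -11 + w$ ($W{\left(w,T \right)} = \left(-17 + w\right) + 6 = -11 + w$)
$W{\left(21,36 \right)} - \left(\left(-892 + X\right) + B{\left(26,17 \right)}\right) = \left(-11 + 21\right) - \left(\left(-892 - \frac{43}{4}\right) + 17 \cdot 26\right) = 10 - \left(- \frac{3611}{4} + 442\right) = 10 - - \frac{1843}{4} = 10 + \frac{1843}{4} = \frac{1883}{4}$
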